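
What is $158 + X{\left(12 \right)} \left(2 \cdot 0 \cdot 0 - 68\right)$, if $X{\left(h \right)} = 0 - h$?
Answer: $974$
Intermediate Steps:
$X{\left(h \right)} = - h$
$158 + X{\left(12 \right)} \left(2 \cdot 0 \cdot 0 - 68\right) = 158 + \left(-1\right) 12 \left(2 \cdot 0 \cdot 0 - 68\right) = 158 - 12 \left(0 \cdot 0 - 68\right) = 158 - 12 \left(0 - 68\right) = 158 - -816 = 158 + 816 = 974$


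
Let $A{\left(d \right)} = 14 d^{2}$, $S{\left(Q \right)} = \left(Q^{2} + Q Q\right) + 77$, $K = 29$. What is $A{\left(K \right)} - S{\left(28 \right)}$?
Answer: $10129$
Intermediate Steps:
$S{\left(Q \right)} = 77 + 2 Q^{2}$ ($S{\left(Q \right)} = \left(Q^{2} + Q^{2}\right) + 77 = 2 Q^{2} + 77 = 77 + 2 Q^{2}$)
$A{\left(K \right)} - S{\left(28 \right)} = 14 \cdot 29^{2} - \left(77 + 2 \cdot 28^{2}\right) = 14 \cdot 841 - \left(77 + 2 \cdot 784\right) = 11774 - \left(77 + 1568\right) = 11774 - 1645 = 10129$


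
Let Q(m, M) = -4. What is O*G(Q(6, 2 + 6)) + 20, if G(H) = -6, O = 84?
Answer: -484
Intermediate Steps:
O*G(Q(6, 2 + 6)) + 20 = 84*(-6) + 20 = -504 + 20 = -484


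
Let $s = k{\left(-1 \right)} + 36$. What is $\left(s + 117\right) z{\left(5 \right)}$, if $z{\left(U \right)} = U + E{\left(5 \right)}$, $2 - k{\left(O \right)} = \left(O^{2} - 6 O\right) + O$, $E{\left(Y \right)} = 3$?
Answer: $1192$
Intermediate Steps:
$k{\left(O \right)} = 2 - O^{2} + 5 O$ ($k{\left(O \right)} = 2 - \left(\left(O^{2} - 6 O\right) + O\right) = 2 - \left(O^{2} - 5 O\right) = 2 - O^{2} + 5 O$)
$z{\left(U \right)} = 3 + U$ ($z{\left(U \right)} = U + 3 = 3 + U$)
$s = 32$ ($s = \left(2 - \left(-1\right)^{2} + 5 \left(-1\right)\right) + 36 = \left(2 - 1 - 5\right) + 36 = -4 + 36 = 32$)
$\left(s + 117\right) z{\left(5 \right)} = \left(32 + 117\right) \left(3 + 5\right) = 149 \cdot 8 = 1192$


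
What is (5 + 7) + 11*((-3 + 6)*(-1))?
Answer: -21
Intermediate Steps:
(5 + 7) + 11*((-3 + 6)*(-1)) = 12 + 11*(3*(-1)) = 12 + 11*(-3) = 12 - 33 = -21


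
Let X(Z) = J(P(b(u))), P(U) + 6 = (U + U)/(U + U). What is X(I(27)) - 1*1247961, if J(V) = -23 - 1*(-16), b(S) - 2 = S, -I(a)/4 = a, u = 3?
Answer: -1247968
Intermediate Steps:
I(a) = -4*a
b(S) = 2 + S
P(U) = -5 (P(U) = -6 + (U + U)/(U + U) = -6 + (2*U)/((2*U)) = -6 + (2*U)*(1/(2*U)) = -6 + 1 = -5)
J(V) = -7 (J(V) = -23 + 16 = -7)
X(Z) = -7
X(I(27)) - 1*1247961 = -7 - 1*1247961 = -7 - 1247961 = -1247968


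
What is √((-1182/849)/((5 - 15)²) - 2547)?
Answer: I*√20398779802/2830 ≈ 50.468*I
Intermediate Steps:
√((-1182/849)/((5 - 15)²) - 2547) = √((-1182*1/849)/((-10)²) - 2547) = √(-394/283/100 - 2547) = √(-394/283*1/100 - 2547) = √(-197/14150 - 2547) = √(-36040247/14150) = I*√20398779802/2830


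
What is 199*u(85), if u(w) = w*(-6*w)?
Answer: -8626650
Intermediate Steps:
u(w) = -6*w²
199*u(85) = 199*(-6*85²) = 199*(-6*7225) = 199*(-43350) = -8626650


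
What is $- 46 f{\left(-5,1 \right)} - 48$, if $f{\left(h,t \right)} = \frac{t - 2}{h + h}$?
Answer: $- \frac{263}{5} \approx -52.6$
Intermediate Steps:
$f{\left(h,t \right)} = \frac{-2 + t}{2 h}$
$- 46 f{\left(-5,1 \right)} - 48 = - 46 \frac{-2 + 1}{2 \left(-5\right)} - 48 = - 46 \cdot \frac{1}{2} \left(- \frac{1}{5}\right) \left(-1\right) - 48 = \left(-46\right) \frac{1}{10} - 48 = - \frac{23}{5} - 48 = - \frac{263}{5}$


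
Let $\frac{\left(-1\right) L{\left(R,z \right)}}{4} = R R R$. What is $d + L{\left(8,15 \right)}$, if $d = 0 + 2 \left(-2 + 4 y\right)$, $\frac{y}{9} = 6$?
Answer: $-1620$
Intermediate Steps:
$L{\left(R,z \right)} = - 4 R^{3}$ ($L{\left(R,z \right)} = - 4 R R R = - 4 R^{2} R = - 4 R^{3}$)
$y = 54$ ($y = 9 \cdot 6 = 54$)
$d = 428$ ($d = 0 + 2 \left(-2 + 4 \cdot 54\right) = 0 + 2 \left(-2 + 216\right) = 0 + 2 \cdot 214 = 0 + 428 = 428$)
$d + L{\left(8,15 \right)} = 428 - 4 \cdot 8^{3} = 428 - 2048 = -1620$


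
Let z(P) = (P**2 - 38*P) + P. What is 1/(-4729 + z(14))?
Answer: -1/5051 ≈ -0.00019798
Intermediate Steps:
z(P) = P**2 - 37*P
1/(-4729 + z(14)) = 1/(-4729 + 14*(-37 + 14)) = 1/(-4729 + 14*(-23)) = 1/(-4729 - 322) = 1/(-5051) = -1/5051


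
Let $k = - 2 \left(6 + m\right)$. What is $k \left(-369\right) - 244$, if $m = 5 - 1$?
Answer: $7136$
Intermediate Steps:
$m = 4$ ($m = 5 - 1 = 4$)
$k = -20$ ($k = - 2 \left(6 + 4\right) = \left(-2\right) 10 = -20$)
$k \left(-369\right) - 244 = \left(-20\right) \left(-369\right) - 244 = 7380 - 244 = 7136$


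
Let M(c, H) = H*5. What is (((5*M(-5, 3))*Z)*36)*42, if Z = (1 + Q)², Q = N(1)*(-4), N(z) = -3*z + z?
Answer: 9185400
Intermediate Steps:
N(z) = -2*z
M(c, H) = 5*H
Q = 8 (Q = -2*1*(-4) = -2*(-4) = 8)
Z = 81 (Z = (1 + 8)² = 9² = 81)
(((5*M(-5, 3))*Z)*36)*42 = (((5*(5*3))*81)*36)*42 = (((5*15)*81)*36)*42 = ((75*81)*36)*42 = (6075*36)*42 = 218700*42 = 9185400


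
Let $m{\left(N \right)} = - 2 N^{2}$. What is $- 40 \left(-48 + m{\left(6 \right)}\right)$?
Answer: $4800$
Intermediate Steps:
$- 40 \left(-48 + m{\left(6 \right)}\right) = - 40 \left(-48 - 2 \cdot 6^{2}\right) = - 40 \left(-48 - 72\right) = \left(-40\right) \left(-120\right) = 4800$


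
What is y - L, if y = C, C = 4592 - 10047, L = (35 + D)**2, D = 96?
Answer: -22616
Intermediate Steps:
L = 17161 (L = (35 + 96)**2 = 131**2 = 17161)
C = -5455
y = -5455
y - L = -5455 - 1*17161 = -5455 - 17161 = -22616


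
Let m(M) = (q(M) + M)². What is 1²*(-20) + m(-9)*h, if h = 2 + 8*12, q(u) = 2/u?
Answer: 673502/81 ≈ 8314.8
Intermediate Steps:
m(M) = (M + 2/M)² (m(M) = (2/M + M)² = (M + 2/M)²)
h = 98 (h = 2 + 96 = 98)
1²*(-20) + m(-9)*h = 1²*(-20) + ((2 + (-9)²)²/(-9)²)*98 = 1*(-20) + ((2 + 81)²/81)*98 = -20 + ((1/81)*83²)*98 = -20 + ((1/81)*6889)*98 = -20 + (6889/81)*98 = -20 + 675122/81 = 673502/81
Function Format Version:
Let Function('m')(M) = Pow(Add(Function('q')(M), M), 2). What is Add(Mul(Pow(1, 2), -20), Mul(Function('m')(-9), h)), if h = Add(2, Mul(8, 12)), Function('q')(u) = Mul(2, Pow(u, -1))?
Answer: Rational(673502, 81) ≈ 8314.8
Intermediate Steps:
Function('m')(M) = Pow(Add(M, Mul(2, Pow(M, -1))), 2) (Function('m')(M) = Pow(Add(Mul(2, Pow(M, -1)), M), 2) = Pow(Add(M, Mul(2, Pow(M, -1))), 2))
h = 98 (h = Add(2, 96) = 98)
Add(Mul(Pow(1, 2), -20), Mul(Function('m')(-9), h)) = Add(Mul(Pow(1, 2), -20), Mul(Mul(Pow(-9, -2), Pow(Add(2, Pow(-9, 2)), 2)), 98)) = Add(Mul(1, -20), Mul(Mul(Rational(1, 81), Pow(Add(2, 81), 2)), 98)) = Add(-20, Mul(Mul(Rational(1, 81), Pow(83, 2)), 98)) = Add(-20, Mul(Mul(Rational(1, 81), 6889), 98)) = Add(-20, Mul(Rational(6889, 81), 98)) = Add(-20, Rational(675122, 81)) = Rational(673502, 81)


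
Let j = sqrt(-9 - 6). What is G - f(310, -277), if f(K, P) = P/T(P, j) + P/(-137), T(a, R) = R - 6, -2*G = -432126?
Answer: 503130120/2329 - 277*I*sqrt(15)/51 ≈ 2.1603e+5 - 21.036*I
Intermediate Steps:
G = 216063 (G = -1/2*(-432126) = 216063)
j = I*sqrt(15) (j = sqrt(-15) = I*sqrt(15) ≈ 3.873*I)
T(a, R) = -6 + R
f(K, P) = -P/137 + P/(-6 + I*sqrt(15)) (f(K, P) = P/(-6 + I*sqrt(15)) + P/(-137) = P/(-6 + I*sqrt(15)) + P*(-1/137) = P/(-6 + I*sqrt(15)) - P/137 = -P/137 + P/(-6 + I*sqrt(15)))
G - f(310, -277) = 216063 - (-291/2329*(-277) - 1/51*I*(-277)*sqrt(15)) = 216063 - (80607/2329 + 277*I*sqrt(15)/51) = 216063 + (-80607/2329 - 277*I*sqrt(15)/51) = 503130120/2329 - 277*I*sqrt(15)/51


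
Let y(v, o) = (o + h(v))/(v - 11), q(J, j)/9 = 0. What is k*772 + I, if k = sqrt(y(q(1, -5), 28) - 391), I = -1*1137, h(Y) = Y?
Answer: -1137 + 2316*I*sqrt(5291)/11 ≈ -1137.0 + 15315.0*I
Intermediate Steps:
q(J, j) = 0 (q(J, j) = 9*0 = 0)
y(v, o) = (o + v)/(-11 + v) (y(v, o) = (o + v)/(v - 11) = (o + v)/(-11 + v))
I = -1137
k = 3*I*sqrt(5291)/11 (k = sqrt((28 + 0)/(-11 + 0) - 391) = sqrt(28/(-11) - 391) = sqrt(-1/11*28 - 391) = sqrt(-28/11 - 391) = sqrt(-4329/11) = 3*I*sqrt(5291)/11 ≈ 19.838*I)
k*772 + I = (3*I*sqrt(5291)/11)*772 - 1137 = 2316*I*sqrt(5291)/11 - 1137 = -1137 + 2316*I*sqrt(5291)/11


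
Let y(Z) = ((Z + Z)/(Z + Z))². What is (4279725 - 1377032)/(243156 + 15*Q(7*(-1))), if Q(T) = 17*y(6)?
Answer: 2902693/243411 ≈ 11.925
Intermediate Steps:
y(Z) = 1 (y(Z) = ((2*Z)/((2*Z)))² = ((2*Z)*(1/(2*Z)))² = 1² = 1)
Q(T) = 17 (Q(T) = 17*1 = 17)
(4279725 - 1377032)/(243156 + 15*Q(7*(-1))) = (4279725 - 1377032)/(243156 + 15*17) = 2902693/(243156 + 255) = 2902693/243411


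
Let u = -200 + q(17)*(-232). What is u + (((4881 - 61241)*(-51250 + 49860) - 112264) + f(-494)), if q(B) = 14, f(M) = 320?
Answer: 78225008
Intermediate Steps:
u = -3448 (u = -200 + 14*(-232) = -200 - 3248 = -3448)
u + (((4881 - 61241)*(-51250 + 49860) - 112264) + f(-494)) = -3448 + (((4881 - 61241)*(-51250 + 49860) - 112264) + 320) = -3448 + ((-56360*(-1390) - 112264) + 320) = -3448 + ((78340400 - 112264) + 320) = -3448 + (78228136 + 320) = -3448 + 78228456 = 78225008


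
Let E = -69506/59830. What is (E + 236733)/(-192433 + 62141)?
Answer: -3540916471/1948842590 ≈ -1.8169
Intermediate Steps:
E = -34753/29915 (E = -69506*1/59830 = -34753/29915 ≈ -1.1617)
(E + 236733)/(-192433 + 62141) = (-34753/29915 + 236733)/(-192433 + 62141) = (7081832942/29915)/(-130292) = (7081832942/29915)*(-1/130292) = -3540916471/1948842590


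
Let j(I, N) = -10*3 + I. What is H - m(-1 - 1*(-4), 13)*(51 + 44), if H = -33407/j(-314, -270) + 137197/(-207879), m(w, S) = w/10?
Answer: 4859372269/71510376 ≈ 67.953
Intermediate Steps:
j(I, N) = -30 + I
m(w, S) = w/10 (m(w, S) = w*(⅒) = w/10)
H = 6897417985/71510376 (H = -33407/(-30 - 314) + 137197/(-207879) = -33407/(-344) + 137197*(-1/207879) = -33407*(-1/344) - 137197/207879 = 33407/344 - 137197/207879 = 6897417985/71510376 ≈ 96.453)
H - m(-1 - 1*(-4), 13)*(51 + 44) = 6897417985/71510376 - (-1 - 1*(-4))/10*(51 + 44) = 6897417985/71510376 - (-1 + 4)/10*95 = 6897417985/71510376 - (⅒)*3*95 = 6897417985/71510376 - 3*95/10 = 6897417985/71510376 - 1*57/2 = 6897417985/71510376 - 57/2 = 4859372269/71510376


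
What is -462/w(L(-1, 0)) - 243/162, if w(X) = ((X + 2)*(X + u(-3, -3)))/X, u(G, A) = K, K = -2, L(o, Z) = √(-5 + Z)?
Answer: -3/2 + 154*I*√5/3 ≈ -1.5 + 114.78*I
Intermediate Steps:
u(G, A) = -2
w(X) = (-2 + X)*(2 + X)/X (w(X) = ((X + 2)*(X - 2))/X = ((2 + X)*(-2 + X))/X = ((-2 + X)*(2 + X))/X = (-2 + X)*(2 + X)/X)
-462/w(L(-1, 0)) - 243/162 = -462/(√(-5 + 0) - 4/√(-5 + 0)) - 243/162 = -462/(√(-5) - 4*(-I*√5/5)) - 243*1/162 = -462/(I*√5 - 4*(-I*√5/5)) - 3/2 = -462/(I*√5 - (-4)*I*√5/5) - 3/2 = -462/(I*√5 + 4*I*√5/5) - 3/2 = -462*(-I*√5/9) - 3/2 = -(-154)*I*√5/3 - 3/2 = 154*I*√5/3 - 3/2 = -3/2 + 154*I*√5/3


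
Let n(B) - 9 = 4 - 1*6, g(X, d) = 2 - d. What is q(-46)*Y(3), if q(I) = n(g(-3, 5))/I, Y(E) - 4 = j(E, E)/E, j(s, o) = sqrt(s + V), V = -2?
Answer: -91/138 ≈ -0.65942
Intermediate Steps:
j(s, o) = sqrt(-2 + s) (j(s, o) = sqrt(s - 2) = sqrt(-2 + s))
n(B) = 7 (n(B) = 9 + (4 - 1*6) = 9 + (4 - 6) = 9 - 2 = 7)
Y(E) = 4 + sqrt(-2 + E)/E
q(I) = 7/I
q(-46)*Y(3) = (7/(-46))*(4 + sqrt(-2 + 3)/3) = (7*(-1/46))*(4 + sqrt(1)/3) = -7*(4 + (1/3)*1)/46 = -7*(4 + 1/3)/46 = -7/46*13/3 = -91/138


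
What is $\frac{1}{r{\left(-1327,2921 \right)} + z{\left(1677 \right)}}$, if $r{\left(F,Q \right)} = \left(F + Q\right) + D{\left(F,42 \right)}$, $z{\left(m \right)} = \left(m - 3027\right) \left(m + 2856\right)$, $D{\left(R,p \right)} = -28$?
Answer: $- \frac{1}{6117984} \approx -1.6345 \cdot 10^{-7}$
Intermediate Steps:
$z{\left(m \right)} = \left(-3027 + m\right) \left(2856 + m\right)$
$r{\left(F,Q \right)} = -28 + F + Q$ ($r{\left(F,Q \right)} = \left(F + Q\right) - 28 = -28 + F + Q$)
$\frac{1}{r{\left(-1327,2921 \right)} + z{\left(1677 \right)}} = \frac{1}{\left(-28 - 1327 + 2921\right) - \left(8931879 - 2812329\right)} = \frac{1}{1566 - 6119550} = \frac{1}{-6117984} = - \frac{1}{6117984}$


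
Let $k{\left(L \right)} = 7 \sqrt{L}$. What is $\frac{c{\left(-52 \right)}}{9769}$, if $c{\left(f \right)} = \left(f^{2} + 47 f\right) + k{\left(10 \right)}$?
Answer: $\frac{260}{9769} + \frac{7 \sqrt{10}}{9769} \approx 0.028881$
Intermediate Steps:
$c{\left(f \right)} = f^{2} + 7 \sqrt{10} + 47 f$ ($c{\left(f \right)} = \left(f^{2} + 47 f\right) + 7 \sqrt{10} = f^{2} + 7 \sqrt{10} + 47 f$)
$\frac{c{\left(-52 \right)}}{9769} = \frac{\left(-52\right)^{2} + 7 \sqrt{10} + 47 \left(-52\right)}{9769} = \left(2704 + 7 \sqrt{10} - 2444\right) \frac{1}{9769} = \left(260 + 7 \sqrt{10}\right) \frac{1}{9769} = \frac{260}{9769} + \frac{7 \sqrt{10}}{9769}$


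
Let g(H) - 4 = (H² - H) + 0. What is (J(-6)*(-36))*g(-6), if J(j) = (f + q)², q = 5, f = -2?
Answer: -14904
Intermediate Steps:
g(H) = 4 + H² - H (g(H) = 4 + ((H² - H) + 0) = 4 + (H² - H) = 4 + H² - H)
J(j) = 9 (J(j) = (-2 + 5)² = 3² = 9)
(J(-6)*(-36))*g(-6) = (9*(-36))*(4 + (-6)² - 1*(-6)) = -324*(4 + 36 + 6) = -324*46 = -14904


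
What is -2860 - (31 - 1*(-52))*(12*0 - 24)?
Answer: -868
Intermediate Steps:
-2860 - (31 - 1*(-52))*(12*0 - 24) = -2860 - (31 + 52)*(0 - 24) = -2860 - 83*(-24) = -2860 - 1*(-1992) = -2860 + 1992 = -868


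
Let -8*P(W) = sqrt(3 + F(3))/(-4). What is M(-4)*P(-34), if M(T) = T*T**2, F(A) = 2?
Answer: -2*sqrt(5) ≈ -4.4721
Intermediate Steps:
M(T) = T**3
P(W) = sqrt(5)/32 (P(W) = -sqrt(3 + 2)/(8*(-4)) = -sqrt(5)*(-1)/(8*4) = -(-1)*sqrt(5)/32 = sqrt(5)/32)
M(-4)*P(-34) = (-4)**3*(sqrt(5)/32) = -2*sqrt(5)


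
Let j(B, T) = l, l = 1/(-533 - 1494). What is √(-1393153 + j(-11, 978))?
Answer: 2*I*√1431022033641/2027 ≈ 1180.3*I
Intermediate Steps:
l = -1/2027 (l = 1/(-2027) = -1/2027 ≈ -0.00049334)
j(B, T) = -1/2027
√(-1393153 + j(-11, 978)) = √(-1393153 - 1/2027) = √(-2823921132/2027) = 2*I*√1431022033641/2027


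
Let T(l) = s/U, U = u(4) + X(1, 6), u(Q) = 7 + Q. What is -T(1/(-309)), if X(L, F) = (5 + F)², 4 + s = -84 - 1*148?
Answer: 59/33 ≈ 1.7879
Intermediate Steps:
s = -236 (s = -4 + (-84 - 1*148) = -4 + (-84 - 148) = -4 - 232 = -236)
U = 132 (U = (7 + 4) + (5 + 6)² = 11 + 11² = 11 + 121 = 132)
T(l) = -59/33 (T(l) = -236/132 = -236*1/132 = -59/33)
-T(1/(-309)) = -1*(-59/33) = 59/33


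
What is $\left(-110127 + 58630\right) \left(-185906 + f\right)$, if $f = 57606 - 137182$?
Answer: $13671526554$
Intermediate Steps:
$f = -79576$
$\left(-110127 + 58630\right) \left(-185906 + f\right) = \left(-110127 + 58630\right) \left(-185906 - 79576\right) = \left(-51497\right) \left(-265482\right) = 13671526554$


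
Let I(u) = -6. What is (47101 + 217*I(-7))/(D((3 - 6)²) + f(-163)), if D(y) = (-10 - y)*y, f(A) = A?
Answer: -45799/334 ≈ -137.12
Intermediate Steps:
D(y) = y*(-10 - y)
(47101 + 217*I(-7))/(D((3 - 6)²) + f(-163)) = (47101 + 217*(-6))/(-(3 - 6)²*(10 + (3 - 6)²) - 163) = (47101 - 1302)/(-1*(-3)²*(10 + (-3)²) - 163) = 45799/(-1*9*(10 + 9) - 163) = 45799/(-1*9*19 - 163) = 45799/(-171 - 163) = 45799/(-334) = 45799*(-1/334) = -45799/334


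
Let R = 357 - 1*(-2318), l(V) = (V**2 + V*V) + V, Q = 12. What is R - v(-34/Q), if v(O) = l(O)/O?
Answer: 8039/3 ≈ 2679.7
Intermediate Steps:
l(V) = V + 2*V**2 (l(V) = (V**2 + V**2) + V = 2*V**2 + V = V + 2*V**2)
v(O) = 1 + 2*O (v(O) = (O*(1 + 2*O))/O = 1 + 2*O)
R = 2675 (R = 357 + 2318 = 2675)
R - v(-34/Q) = 2675 - (1 + 2*(-34/12)) = 2675 - (1 + 2*(-34*1/12)) = 2675 - (1 + 2*(-17/6)) = 2675 - (1 - 17/3) = 2675 - 1*(-14/3) = 2675 + 14/3 = 8039/3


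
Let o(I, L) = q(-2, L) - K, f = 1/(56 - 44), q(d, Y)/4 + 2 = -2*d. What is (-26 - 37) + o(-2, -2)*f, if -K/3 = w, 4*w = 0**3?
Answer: -187/3 ≈ -62.333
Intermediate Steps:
q(d, Y) = -8 - 8*d (q(d, Y) = -8 + 4*(-2*d) = -8 - 8*d)
f = 1/12 ≈ 0.083333
w = 0 (w = (1/4)*0**3 = (1/4)*0 = 0)
K = 0 (K = -3*0 = 0)
o(I, L) = 8 (o(I, L) = (-8 - 8*(-2)) - 1*0 = (-8 + 16) + 0 = 8 + 0 = 8)
(-26 - 37) + o(-2, -2)*f = (-26 - 37) + 8*(1/12) = -63 + 2/3 = -187/3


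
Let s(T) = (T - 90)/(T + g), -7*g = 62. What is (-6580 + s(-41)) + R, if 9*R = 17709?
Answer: -4826362/1047 ≈ -4609.7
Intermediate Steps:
R = 5903/3 (R = (⅑)*17709 = 5903/3 ≈ 1967.7)
g = -62/7 (g = -⅐*62 = -62/7 ≈ -8.8571)
s(T) = (-90 + T)/(-62/7 + T) (s(T) = (T - 90)/(T - 62/7) = (-90 + T)/(-62/7 + T))
(-6580 + s(-41)) + R = (-6580 + 7*(-90 - 41)/(-62 + 7*(-41))) + 5903/3 = (-6580 + 7*(-131)/(-62 - 287)) + 5903/3 = (-6580 + 7*(-131)/(-349)) + 5903/3 = (-6580 + 7*(-1/349)*(-131)) + 5903/3 = (-6580 + 917/349) + 5903/3 = -2295503/349 + 5903/3 = -4826362/1047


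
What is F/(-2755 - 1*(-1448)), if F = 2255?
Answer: -2255/1307 ≈ -1.7253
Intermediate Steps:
F/(-2755 - 1*(-1448)) = 2255/(-2755 - 1*(-1448)) = 2255/(-2755 + 1448) = 2255/(-1307) = 2255*(-1/1307) = -2255/1307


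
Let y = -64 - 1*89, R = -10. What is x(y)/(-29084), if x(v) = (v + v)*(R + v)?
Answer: -24939/14542 ≈ -1.7150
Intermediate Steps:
y = -153 (y = -64 - 89 = -153)
x(v) = 2*v*(-10 + v) (x(v) = (v + v)*(-10 + v) = (2*v)*(-10 + v) = 2*v*(-10 + v))
x(y)/(-29084) = (2*(-153)*(-10 - 153))/(-29084) = (2*(-153)*(-163))*(-1/29084) = 49878*(-1/29084) = -24939/14542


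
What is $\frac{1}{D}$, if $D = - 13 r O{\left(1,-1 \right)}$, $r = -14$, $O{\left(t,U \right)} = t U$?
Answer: $- \frac{1}{182} \approx -0.0054945$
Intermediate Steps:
$O{\left(t,U \right)} = U t$
$D = -182$ ($D = \left(-13\right) \left(-14\right) \left(\left(-1\right) 1\right) = 182 \left(-1\right) = -182$)
$\frac{1}{D} = \frac{1}{-182} = - \frac{1}{182}$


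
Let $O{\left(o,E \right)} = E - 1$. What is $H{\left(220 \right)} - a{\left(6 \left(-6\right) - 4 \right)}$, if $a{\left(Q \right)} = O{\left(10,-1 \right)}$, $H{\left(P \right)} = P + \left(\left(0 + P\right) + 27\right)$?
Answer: $469$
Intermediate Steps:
$O{\left(o,E \right)} = -1 + E$
$H{\left(P \right)} = 27 + 2 P$ ($H{\left(P \right)} = P + \left(P + 27\right) = P + \left(27 + P\right) = 27 + 2 P$)
$a{\left(Q \right)} = -2$ ($a{\left(Q \right)} = -1 - 1 = -2$)
$H{\left(220 \right)} - a{\left(6 \left(-6\right) - 4 \right)} = \left(27 + 2 \cdot 220\right) - -2 = \left(27 + 440\right) + 2 = 467 + 2 = 469$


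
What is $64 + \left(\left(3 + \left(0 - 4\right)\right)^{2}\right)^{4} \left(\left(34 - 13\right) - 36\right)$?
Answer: $49$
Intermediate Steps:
$64 + \left(\left(3 + \left(0 - 4\right)\right)^{2}\right)^{4} \left(\left(34 - 13\right) - 36\right) = 64 + \left(\left(3 - 4\right)^{2}\right)^{4} \left(21 - 36\right) = 64 + \left(\left(-1\right)^{2}\right)^{4} \left(-15\right) = 64 + 1^{4} \left(-15\right) = 64 + 1 \left(-15\right) = 64 - 15 = 49$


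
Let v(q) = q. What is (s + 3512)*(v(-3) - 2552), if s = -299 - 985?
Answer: -5692540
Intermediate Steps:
s = -1284
(s + 3512)*(v(-3) - 2552) = (-1284 + 3512)*(-3 - 2552) = 2228*(-2555) = -5692540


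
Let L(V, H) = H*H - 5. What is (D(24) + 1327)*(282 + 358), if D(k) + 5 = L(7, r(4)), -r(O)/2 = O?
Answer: 883840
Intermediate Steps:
r(O) = -2*O
L(V, H) = -5 + H² (L(V, H) = H² - 5 = -5 + H²)
D(k) = 54 (D(k) = -5 + (-5 + (-2*4)²) = -5 + (-5 + (-8)²) = -5 + (-5 + 64) = -5 + 59 = 54)
(D(24) + 1327)*(282 + 358) = (54 + 1327)*(282 + 358) = 1381*640 = 883840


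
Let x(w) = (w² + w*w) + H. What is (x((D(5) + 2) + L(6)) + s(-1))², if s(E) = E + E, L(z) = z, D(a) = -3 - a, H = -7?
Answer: 81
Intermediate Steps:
s(E) = 2*E
x(w) = -7 + 2*w² (x(w) = (w² + w*w) - 7 = (w² + w²) - 7 = 2*w² - 7 = -7 + 2*w²)
(x((D(5) + 2) + L(6)) + s(-1))² = ((-7 + 2*(((-3 - 1*5) + 2) + 6)²) + 2*(-1))² = ((-7 + 2*(((-3 - 5) + 2) + 6)²) - 2)² = ((-7 + 2*((-8 + 2) + 6)²) - 2)² = ((-7 + 2*(-6 + 6)²) - 2)² = ((-7 + 2*0²) - 2)² = ((-7 + 2*0) - 2)² = ((-7 + 0) - 2)² = (-7 - 2)² = (-9)² = 81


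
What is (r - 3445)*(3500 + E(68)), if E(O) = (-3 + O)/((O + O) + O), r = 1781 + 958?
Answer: -252064945/102 ≈ -2.4712e+6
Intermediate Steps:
r = 2739
E(O) = (-3 + O)/(3*O) (E(O) = (-3 + O)/(2*O + O) = (-3 + O)/((3*O)) = (-3 + O)*(1/(3*O)) = (-3 + O)/(3*O))
(r - 3445)*(3500 + E(68)) = (2739 - 3445)*(3500 + (⅓)*(-3 + 68)/68) = -706*(3500 + (⅓)*(1/68)*65) = -706*(3500 + 65/204) = -706*714065/204 = -252064945/102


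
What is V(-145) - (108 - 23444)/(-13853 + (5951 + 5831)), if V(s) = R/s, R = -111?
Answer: -3153839/300295 ≈ -10.502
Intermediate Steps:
V(s) = -111/s
V(-145) - (108 - 23444)/(-13853 + (5951 + 5831)) = -111/(-145) - (108 - 23444)/(-13853 + (5951 + 5831)) = -111*(-1/145) - (-23336)/(-13853 + 11782) = 111/145 - (-23336)/(-2071) = 111/145 - (-23336)*(-1)/2071 = 111/145 - 1*23336/2071 = 111/145 - 23336/2071 = -3153839/300295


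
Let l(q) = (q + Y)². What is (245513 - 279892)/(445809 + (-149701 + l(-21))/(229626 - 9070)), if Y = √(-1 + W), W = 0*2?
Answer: -15215389910222478268/197304967087177765237 - 6499281192*I/197304967087177765237 ≈ -0.077116 - 3.294e-11*I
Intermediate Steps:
W = 0
Y = I (Y = √(-1 + 0) = √(-1) = I ≈ 1.0*I)
l(q) = (I + q)² (l(q) = (q + I)² = (I + q)²)
(245513 - 279892)/(445809 + (-149701 + l(-21))/(229626 - 9070)) = (245513 - 279892)/(445809 + (-149701 + (I - 21)²)/(229626 - 9070)) = -34379/(445809 + (-149701 + (-21 + I)²)/220556) = -34379/(445809 + (-149701 + (-21 + I)²)*(1/220556)) = -34379/(445809 + (-149701/220556 + (-21 + I)²/220556)) = -34379/(98325700103/220556 + (-21 + I)²/220556)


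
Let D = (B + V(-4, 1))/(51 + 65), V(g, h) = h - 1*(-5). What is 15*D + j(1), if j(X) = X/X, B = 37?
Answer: 761/116 ≈ 6.5603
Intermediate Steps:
V(g, h) = 5 + h (V(g, h) = h + 5 = 5 + h)
j(X) = 1
D = 43/116 (D = (37 + (5 + 1))/(51 + 65) = (37 + 6)/116 = 43*(1/116) = 43/116 ≈ 0.37069)
15*D + j(1) = 15*(43/116) + 1 = 645/116 + 1 = 761/116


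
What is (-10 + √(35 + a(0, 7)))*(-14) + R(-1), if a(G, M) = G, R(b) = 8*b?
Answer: 132 - 14*√35 ≈ 49.175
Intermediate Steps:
(-10 + √(35 + a(0, 7)))*(-14) + R(-1) = (-10 + √(35 + 0))*(-14) + 8*(-1) = (-10 + √35)*(-14) - 8 = (140 - 14*√35) - 8 = 132 - 14*√35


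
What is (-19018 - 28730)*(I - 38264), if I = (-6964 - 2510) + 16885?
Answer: 1473169044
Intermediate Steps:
I = 7411 (I = -9474 + 16885 = 7411)
(-19018 - 28730)*(I - 38264) = (-19018 - 28730)*(7411 - 38264) = -47748*(-30853) = 1473169044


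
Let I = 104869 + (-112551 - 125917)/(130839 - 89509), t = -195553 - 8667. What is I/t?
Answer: -2166998651/4220206300 ≈ -0.51348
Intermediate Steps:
t = -204220
I = 2166998651/20665 (I = 104869 - 238468/41330 = 104869 - 238468*1/41330 = 104869 - 119234/20665 = 2166998651/20665 ≈ 1.0486e+5)
I/t = (2166998651/20665)/(-204220) = (2166998651/20665)*(-1/204220) = -2166998651/4220206300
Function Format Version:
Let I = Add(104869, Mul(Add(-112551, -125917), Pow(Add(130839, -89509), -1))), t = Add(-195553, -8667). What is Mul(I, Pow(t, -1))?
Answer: Rational(-2166998651, 4220206300) ≈ -0.51348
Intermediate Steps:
t = -204220
I = Rational(2166998651, 20665) (I = Add(104869, Mul(-238468, Pow(41330, -1))) = Add(104869, Mul(-238468, Rational(1, 41330))) = Add(104869, Rational(-119234, 20665)) = Rational(2166998651, 20665) ≈ 1.0486e+5)
Mul(I, Pow(t, -1)) = Mul(Rational(2166998651, 20665), Pow(-204220, -1)) = Mul(Rational(2166998651, 20665), Rational(-1, 204220)) = Rational(-2166998651, 4220206300)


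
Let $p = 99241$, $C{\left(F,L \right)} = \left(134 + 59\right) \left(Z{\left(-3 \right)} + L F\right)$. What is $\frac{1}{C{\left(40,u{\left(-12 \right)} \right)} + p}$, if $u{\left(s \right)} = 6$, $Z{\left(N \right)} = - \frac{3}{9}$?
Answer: $\frac{3}{436490} \approx 6.873 \cdot 10^{-6}$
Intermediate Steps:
$Z{\left(N \right)} = - \frac{1}{3}$ ($Z{\left(N \right)} = \left(-3\right) \frac{1}{9} = - \frac{1}{3}$)
$C{\left(F,L \right)} = - \frac{193}{3} + 193 F L$ ($C{\left(F,L \right)} = \left(134 + 59\right) \left(- \frac{1}{3} + L F\right) = 193 \left(- \frac{1}{3} + F L\right) = - \frac{193}{3} + 193 F L$)
$\frac{1}{C{\left(40,u{\left(-12 \right)} \right)} + p} = \frac{1}{\left(- \frac{193}{3} + 193 \cdot 40 \cdot 6\right) + 99241} = \frac{1}{\left(- \frac{193}{3} + 46320\right) + 99241} = \frac{1}{\frac{138767}{3} + 99241} = \frac{1}{\frac{436490}{3}} = \frac{3}{436490}$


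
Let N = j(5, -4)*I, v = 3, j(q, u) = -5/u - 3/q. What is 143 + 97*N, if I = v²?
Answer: 14209/20 ≈ 710.45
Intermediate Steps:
I = 9 (I = 3² = 9)
N = 117/20 (N = (-5/(-4) - 3/5)*9 = (-5*(-¼) - 3*⅕)*9 = (5/4 - ⅗)*9 = (13/20)*9 = 117/20 ≈ 5.8500)
143 + 97*N = 143 + 97*(117/20) = 143 + 11349/20 = 14209/20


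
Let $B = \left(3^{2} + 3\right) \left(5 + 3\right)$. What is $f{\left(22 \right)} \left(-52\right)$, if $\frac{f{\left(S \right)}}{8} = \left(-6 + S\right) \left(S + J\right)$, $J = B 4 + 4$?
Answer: $-2728960$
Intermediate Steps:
$B = 96$ ($B = \left(9 + 3\right) 8 = 12 \cdot 8 = 96$)
$J = 388$ ($J = 96 \cdot 4 + 4 = 384 + 4 = 388$)
$f{\left(S \right)} = 8 \left(-6 + S\right) \left(388 + S\right)$ ($f{\left(S \right)} = 8 \left(-6 + S\right) \left(S + 388\right) = 8 \left(-6 + S\right) \left(388 + S\right)$)
$f{\left(22 \right)} \left(-52\right) = \left(-18624 + 8 \cdot 22^{2} + 3056 \cdot 22\right) \left(-52\right) = \left(-18624 + 8 \cdot 484 + 67232\right) \left(-52\right) = \left(-18624 + 3872 + 67232\right) \left(-52\right) = 52480 \left(-52\right) = -2728960$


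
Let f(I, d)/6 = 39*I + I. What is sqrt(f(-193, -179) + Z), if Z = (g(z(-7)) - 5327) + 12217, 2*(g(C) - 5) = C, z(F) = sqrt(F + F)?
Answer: sqrt(-157700 + 2*I*sqrt(14))/2 ≈ 0.0047111 + 198.56*I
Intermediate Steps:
z(F) = sqrt(2)*sqrt(F) (z(F) = sqrt(2*F) = sqrt(2)*sqrt(F))
g(C) = 5 + C/2
f(I, d) = 240*I (f(I, d) = 6*(39*I + I) = 6*(40*I) = 240*I)
Z = 6895 + I*sqrt(14)/2 (Z = ((5 + (sqrt(2)*sqrt(-7))/2) - 5327) + 12217 = ((5 + (sqrt(2)*(I*sqrt(7)))/2) - 5327) + 12217 = ((5 + (I*sqrt(14))/2) - 5327) + 12217 = ((5 + I*sqrt(14)/2) - 5327) + 12217 = (-5322 + I*sqrt(14)/2) + 12217 = 6895 + I*sqrt(14)/2 ≈ 6895.0 + 1.8708*I)
sqrt(f(-193, -179) + Z) = sqrt(240*(-193) + (6895 + I*sqrt(14)/2)) = sqrt(-46320 + (6895 + I*sqrt(14)/2)) = sqrt(-39425 + I*sqrt(14)/2)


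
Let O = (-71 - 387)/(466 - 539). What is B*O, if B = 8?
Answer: 3664/73 ≈ 50.192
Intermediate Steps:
O = 458/73 (O = -458/(-73) = -458*(-1/73) = 458/73 ≈ 6.2740)
B*O = 8*(458/73) = 3664/73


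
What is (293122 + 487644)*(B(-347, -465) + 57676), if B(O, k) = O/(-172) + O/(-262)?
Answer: 507353821736573/11266 ≈ 4.5034e+10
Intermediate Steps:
B(O, k) = -217*O/22532 (B(O, k) = O*(-1/172) + O*(-1/262) = -O/172 - O/262 = -217*O/22532)
(293122 + 487644)*(B(-347, -465) + 57676) = (293122 + 487644)*(-217/22532*(-347) + 57676) = 780766*(75299/22532 + 57676) = 780766*(1299630931/22532) = 507353821736573/11266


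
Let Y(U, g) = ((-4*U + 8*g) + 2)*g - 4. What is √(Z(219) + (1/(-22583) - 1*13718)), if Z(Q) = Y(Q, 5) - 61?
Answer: 10*I*√91558844058/22583 ≈ 133.99*I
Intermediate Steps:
Y(U, g) = -4 + g*(2 - 4*U + 8*g) (Y(U, g) = (2 - 4*U + 8*g)*g - 4 = g*(2 - 4*U + 8*g) - 4 = -4 + g*(2 - 4*U + 8*g))
Z(Q) = 145 - 20*Q (Z(Q) = (-4 + 2*5 + 8*5² - 4*Q*5) - 61 = (-4 + 10 + 8*25 - 20*Q) - 61 = (-4 + 10 + 200 - 20*Q) - 61 = (206 - 20*Q) - 61 = 145 - 20*Q)
√(Z(219) + (1/(-22583) - 1*13718)) = √((145 - 20*219) + (1/(-22583) - 1*13718)) = √((145 - 4380) + (-1/22583 - 13718)) = √(-4235 - 309793595/22583) = √(-405432600/22583) = 10*I*√91558844058/22583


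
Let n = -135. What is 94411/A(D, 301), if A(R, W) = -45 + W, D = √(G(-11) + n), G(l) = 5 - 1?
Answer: 94411/256 ≈ 368.79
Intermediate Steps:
G(l) = 4
D = I*√131 (D = √(4 - 135) = √(-131) = I*√131 ≈ 11.446*I)
94411/A(D, 301) = 94411/(-45 + 301) = 94411/256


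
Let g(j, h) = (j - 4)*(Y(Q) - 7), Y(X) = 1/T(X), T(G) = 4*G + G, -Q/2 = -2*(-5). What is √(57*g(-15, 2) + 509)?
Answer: √810083/10 ≈ 90.005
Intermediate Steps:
Q = -20 (Q = -(-4)*(-5) = -2*10 = -20)
T(G) = 5*G
Y(X) = 1/(5*X)
g(j, h) = 701/25 - 701*j/100 (g(j, h) = (j - 4)*((⅕)/(-20) - 7) = (-4 + j)*((⅕)*(-1/20) - 7) = (-4 + j)*(-1/100 - 7) = (-4 + j)*(-701/100) = 701/25 - 701*j/100)
√(57*g(-15, 2) + 509) = √(57*(701/25 - 701/100*(-15)) + 509) = √(57*(701/25 + 2103/20) + 509) = √(57*(13319/100) + 509) = √(759183/100 + 509) = √(810083/100) = √810083/10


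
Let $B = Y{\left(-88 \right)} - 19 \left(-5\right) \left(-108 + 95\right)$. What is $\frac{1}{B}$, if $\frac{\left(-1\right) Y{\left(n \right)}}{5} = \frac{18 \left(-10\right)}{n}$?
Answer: $- \frac{22}{27395} \approx -0.00080307$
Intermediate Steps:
$Y{\left(n \right)} = \frac{900}{n}$ ($Y{\left(n \right)} = - 5 \frac{18 \left(-10\right)}{n} = - 5 \left(- \frac{180}{n}\right) = \frac{900}{n}$)
$B = - \frac{27395}{22}$ ($B = \frac{900}{-88} - 19 \left(-5\right) \left(-108 + 95\right) = 900 \left(- \frac{1}{88}\right) - \left(-95\right) \left(-13\right) = - \frac{225}{22} - 1235 = - \frac{27395}{22} \approx -1245.2$)
$\frac{1}{B} = \frac{1}{- \frac{27395}{22}} = - \frac{22}{27395}$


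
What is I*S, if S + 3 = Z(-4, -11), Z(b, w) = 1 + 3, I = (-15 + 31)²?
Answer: 256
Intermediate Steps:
I = 256 (I = 16² = 256)
Z(b, w) = 4
S = 1 (S = -3 + 4 = 1)
I*S = 256*1 = 256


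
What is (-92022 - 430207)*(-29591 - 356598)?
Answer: 201679095281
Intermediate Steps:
(-92022 - 430207)*(-29591 - 356598) = -522229*(-386189) = 201679095281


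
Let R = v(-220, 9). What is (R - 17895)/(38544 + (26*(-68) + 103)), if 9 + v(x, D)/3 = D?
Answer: -5965/12293 ≈ -0.48524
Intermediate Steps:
v(x, D) = -27 + 3*D
R = 0 (R = -27 + 3*9 = -27 + 27 = 0)
(R - 17895)/(38544 + (26*(-68) + 103)) = (0 - 17895)/(38544 + (26*(-68) + 103)) = -17895/(38544 + (-1768 + 103)) = -17895/(38544 - 1665) = -17895/36879 = -17895*1/36879 = -5965/12293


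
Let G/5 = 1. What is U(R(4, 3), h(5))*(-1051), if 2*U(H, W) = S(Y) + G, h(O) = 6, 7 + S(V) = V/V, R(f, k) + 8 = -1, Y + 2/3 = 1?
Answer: 1051/2 ≈ 525.50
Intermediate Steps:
Y = ⅓ (Y = -⅔ + 1 = ⅓ ≈ 0.33333)
R(f, k) = -9 (R(f, k) = -8 - 1 = -9)
G = 5 (G = 5*1 = 5)
S(V) = -6 (S(V) = -7 + V/V = -7 + 1 = -6)
U(H, W) = -½ (U(H, W) = (-6 + 5)/2 = (½)*(-1) = -½)
U(R(4, 3), h(5))*(-1051) = -½*(-1051) = 1051/2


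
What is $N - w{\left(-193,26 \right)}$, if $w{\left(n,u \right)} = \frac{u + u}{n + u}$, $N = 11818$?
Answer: $\frac{1973658}{167} \approx 11818.0$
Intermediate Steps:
$w{\left(n,u \right)} = \frac{2 u}{n + u}$
$N - w{\left(-193,26 \right)} = 11818 - 2 \cdot 26 \frac{1}{-193 + 26} = 11818 - 2 \cdot 26 \frac{1}{-167} = 11818 - 2 \cdot 26 \left(- \frac{1}{167}\right) = 11818 - - \frac{52}{167} = 11818 + \frac{52}{167} = \frac{1973658}{167}$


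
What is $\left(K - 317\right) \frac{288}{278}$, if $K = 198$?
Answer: $- \frac{17136}{139} \approx -123.28$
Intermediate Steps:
$\left(K - 317\right) \frac{288}{278} = \left(198 - 317\right) \frac{288}{278} = - 119 \cdot 288 \cdot \frac{1}{278} = \left(-119\right) \frac{144}{139} = - \frac{17136}{139}$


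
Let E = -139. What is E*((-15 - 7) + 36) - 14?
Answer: -1960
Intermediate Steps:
E*((-15 - 7) + 36) - 14 = -139*((-15 - 7) + 36) - 14 = -139*(-22 + 36) - 14 = -139*14 - 14 = -1946 - 14 = -1960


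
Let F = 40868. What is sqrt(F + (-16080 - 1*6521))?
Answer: sqrt(18267) ≈ 135.16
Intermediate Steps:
sqrt(F + (-16080 - 1*6521)) = sqrt(40868 + (-16080 - 1*6521)) = sqrt(40868 + (-16080 - 6521)) = sqrt(40868 - 22601) = sqrt(18267)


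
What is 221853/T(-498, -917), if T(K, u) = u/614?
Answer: -136217742/917 ≈ -1.4855e+5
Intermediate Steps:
T(K, u) = u/614 (T(K, u) = u*(1/614) = u/614)
221853/T(-498, -917) = 221853/(((1/614)*(-917))) = 221853/(-917/614) = 221853*(-614/917) = -136217742/917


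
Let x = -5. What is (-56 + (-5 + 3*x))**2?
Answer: 5776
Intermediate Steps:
(-56 + (-5 + 3*x))**2 = (-56 + (-5 + 3*(-5)))**2 = (-56 + (-5 - 15))**2 = (-56 - 20)**2 = (-76)**2 = 5776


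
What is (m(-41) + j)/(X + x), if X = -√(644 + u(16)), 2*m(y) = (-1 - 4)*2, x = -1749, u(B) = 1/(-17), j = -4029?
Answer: 19990487/8665345 - 2017*√186099/25996035 ≈ 2.2735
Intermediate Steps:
u(B) = -1/17
m(y) = -5 (m(y) = ((-1 - 4)*2)/2 = (-5*2)/2 = (½)*(-10) = -5)
X = -√186099/17 (X = -√(644 - 1/17) = -√(10947/17) = -√186099/17 ≈ -25.376)
(m(-41) + j)/(X + x) = (-5 - 4029)/(-√186099/17 - 1749) = -4034/(-1749 - √186099/17)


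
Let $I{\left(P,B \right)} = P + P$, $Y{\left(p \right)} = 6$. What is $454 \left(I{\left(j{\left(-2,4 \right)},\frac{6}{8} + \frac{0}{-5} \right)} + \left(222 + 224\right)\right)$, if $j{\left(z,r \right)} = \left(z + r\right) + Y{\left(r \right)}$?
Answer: $209748$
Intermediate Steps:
$j{\left(z,r \right)} = 6 + r + z$ ($j{\left(z,r \right)} = \left(z + r\right) + 6 = \left(r + z\right) + 6 = 6 + r + z$)
$I{\left(P,B \right)} = 2 P$
$454 \left(I{\left(j{\left(-2,4 \right)},\frac{6}{8} + \frac{0}{-5} \right)} + \left(222 + 224\right)\right) = 454 \left(2 \left(6 + 4 - 2\right) + \left(222 + 224\right)\right) = 454 \left(2 \cdot 8 + 446\right) = 454 \left(16 + 446\right) = 454 \cdot 462 = 209748$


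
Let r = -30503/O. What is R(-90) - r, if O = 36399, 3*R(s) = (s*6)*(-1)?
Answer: 598393/3309 ≈ 180.84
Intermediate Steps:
R(s) = -2*s (R(s) = ((s*6)*(-1))/3 = ((6*s)*(-1))/3 = (-6*s)/3 = -2*s)
r = -2773/3309 (r = -30503/36399 = -30503*1/36399 = -2773/3309 ≈ -0.83802)
R(-90) - r = -2*(-90) - 1*(-2773/3309) = 180 + 2773/3309 = 598393/3309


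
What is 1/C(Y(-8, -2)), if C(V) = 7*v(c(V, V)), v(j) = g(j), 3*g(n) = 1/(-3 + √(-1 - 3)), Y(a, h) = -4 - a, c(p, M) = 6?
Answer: -9/7 + 6*I/7 ≈ -1.2857 + 0.85714*I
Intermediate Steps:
g(n) = (-3 - 2*I)/39 (g(n) = 1/(3*(-3 + √(-1 - 3))) = 1/(3*(-3 + √(-4))) = 1/(3*(-3 + 2*I)) = ((-3 - 2*I)/13)/3 = (-3 - 2*I)/39)
v(j) = -1/13 - 2*I/39
C(V) = -7/13 - 14*I/39 (C(V) = 7*(-1/13 - 2*I/39) = -7/13 - 14*I/39)
1/C(Y(-8, -2)) = 1/(-7/13 - 14*I/39) = 117*(-7/13 + 14*I/39)/49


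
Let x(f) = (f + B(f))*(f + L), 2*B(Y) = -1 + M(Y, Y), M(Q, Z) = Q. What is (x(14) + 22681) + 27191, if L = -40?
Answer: 49339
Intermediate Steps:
B(Y) = -½ + Y/2 (B(Y) = (-1 + Y)/2 = -½ + Y/2)
x(f) = (-40 + f)*(-½ + 3*f/2) (x(f) = (f + (-½ + f/2))*(f - 40) = (-½ + 3*f/2)*(-40 + f) = (-40 + f)*(-½ + 3*f/2))
(x(14) + 22681) + 27191 = ((20 - 121/2*14 + (3/2)*14²) + 22681) + 27191 = ((20 - 847 + (3/2)*196) + 22681) + 27191 = ((20 - 847 + 294) + 22681) + 27191 = (-533 + 22681) + 27191 = 22148 + 27191 = 49339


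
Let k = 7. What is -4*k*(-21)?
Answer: 588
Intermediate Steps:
-4*k*(-21) = -28*(-21) = -4*(-147) = 588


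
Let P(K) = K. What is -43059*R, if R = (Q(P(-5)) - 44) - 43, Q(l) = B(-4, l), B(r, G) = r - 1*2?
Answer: 4004487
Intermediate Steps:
B(r, G) = -2 + r (B(r, G) = r - 2 = -2 + r)
Q(l) = -6 (Q(l) = -2 - 4 = -6)
R = -93 (R = (-6 - 44) - 43 = -50 - 43 = -93)
-43059*R = -43059*(-93) = 4004487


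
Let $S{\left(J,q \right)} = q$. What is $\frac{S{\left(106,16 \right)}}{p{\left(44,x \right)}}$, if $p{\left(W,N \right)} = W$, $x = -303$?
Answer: $\frac{4}{11} \approx 0.36364$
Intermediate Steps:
$\frac{S{\left(106,16 \right)}}{p{\left(44,x \right)}} = \frac{16}{44} = 16 \cdot \frac{1}{44} = \frac{4}{11}$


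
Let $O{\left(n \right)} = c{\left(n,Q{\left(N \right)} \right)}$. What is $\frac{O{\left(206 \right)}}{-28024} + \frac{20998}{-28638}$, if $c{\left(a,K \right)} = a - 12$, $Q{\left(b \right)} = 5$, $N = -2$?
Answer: $- \frac{148500931}{200637828} \approx -0.74014$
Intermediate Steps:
$c{\left(a,K \right)} = -12 + a$
$O{\left(n \right)} = -12 + n$
$\frac{O{\left(206 \right)}}{-28024} + \frac{20998}{-28638} = \frac{-12 + 206}{-28024} + \frac{20998}{-28638} = 194 \left(- \frac{1}{28024}\right) + 20998 \left(- \frac{1}{28638}\right) = - \frac{97}{14012} - \frac{10499}{14319} = - \frac{148500931}{200637828}$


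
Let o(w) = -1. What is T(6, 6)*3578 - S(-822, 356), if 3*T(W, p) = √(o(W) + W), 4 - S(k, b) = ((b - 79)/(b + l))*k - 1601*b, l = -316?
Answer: -11513047/20 + 3578*√5/3 ≈ -5.7299e+5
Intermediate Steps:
S(k, b) = 4 + 1601*b - k*(-79 + b)/(-316 + b) (S(k, b) = 4 - (((b - 79)/(b - 316))*k - 1601*b) = 4 - (((-79 + b)/(-316 + b))*k - 1601*b) = 4 - (k*(-79 + b)/(-316 + b) - 1601*b) = 4 - (-1601*b + k*(-79 + b)/(-316 + b)) = 4 + (1601*b - k*(-79 + b)/(-316 + b)) = 4 + 1601*b - k*(-79 + b)/(-316 + b))
T(W, p) = √(-1 + W)/3
T(6, 6)*3578 - S(-822, 356) = (√(-1 + 6)/3)*3578 - (-1264 - 505912*356 + 79*(-822) + 1601*356² - 1*356*(-822))/(-316 + 356) = (√5/3)*3578 - (-1264 - 180104672 - 64938 + 1601*126736 + 292632)/40 = 3578*√5/3 - (-1264 - 180104672 - 64938 + 202904336 + 292632)/40 = 3578*√5/3 - 23026094/40 = 3578*√5/3 - 1*11513047/20 = 3578*√5/3 - 11513047/20 = -11513047/20 + 3578*√5/3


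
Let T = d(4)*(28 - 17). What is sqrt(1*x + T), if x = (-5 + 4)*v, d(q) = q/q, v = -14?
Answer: 5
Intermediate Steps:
d(q) = 1
x = 14 (x = (-5 + 4)*(-14) = -1*(-14) = 14)
T = 11 (T = 1*(28 - 17) = 1*11 = 11)
sqrt(1*x + T) = sqrt(1*14 + 11) = sqrt(14 + 11) = sqrt(25) = 5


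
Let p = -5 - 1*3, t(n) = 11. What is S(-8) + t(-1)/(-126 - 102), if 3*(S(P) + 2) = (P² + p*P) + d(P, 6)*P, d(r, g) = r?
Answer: 14125/228 ≈ 61.952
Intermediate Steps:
p = -8 (p = -5 - 3 = -8)
S(P) = -2 - 8*P/3 + 2*P²/3 (S(P) = -2 + ((P² - 8*P) + P*P)/3 = -2 + ((P² - 8*P) + P²)/3 = -2 + (-8*P + 2*P²)/3 = -2 + (-8*P/3 + 2*P²/3) = -2 - 8*P/3 + 2*P²/3)
S(-8) + t(-1)/(-126 - 102) = (-2 - 8/3*(-8) + (⅔)*(-8)²) + 11/(-126 - 102) = (-2 + 64/3 + (⅔)*64) + 11/(-228) = (-2 + 64/3 + 128/3) + 11*(-1/228) = 62 - 11/228 = 14125/228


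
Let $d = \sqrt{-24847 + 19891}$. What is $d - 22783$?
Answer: $-22783 + 2 i \sqrt{1239} \approx -22783.0 + 70.399 i$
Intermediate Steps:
$d = 2 i \sqrt{1239}$ ($d = \sqrt{-4956} = 2 i \sqrt{1239} \approx 70.399 i$)
$d - 22783 = 2 i \sqrt{1239} - 22783 = -22783 + 2 i \sqrt{1239}$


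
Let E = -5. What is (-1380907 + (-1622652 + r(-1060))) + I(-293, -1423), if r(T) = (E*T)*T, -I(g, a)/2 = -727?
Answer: -8620105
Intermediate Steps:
I(g, a) = 1454 (I(g, a) = -2*(-727) = 1454)
r(T) = -5*T² (r(T) = (-5*T)*T = -5*T²)
(-1380907 + (-1622652 + r(-1060))) + I(-293, -1423) = (-1380907 + (-1622652 - 5*(-1060)²)) + 1454 = (-1380907 + (-1622652 - 5*1123600)) + 1454 = (-1380907 + (-1622652 - 5618000)) + 1454 = (-1380907 - 7240652) + 1454 = -8621559 + 1454 = -8620105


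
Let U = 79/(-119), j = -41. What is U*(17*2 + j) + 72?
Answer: 1303/17 ≈ 76.647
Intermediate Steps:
U = -79/119 (U = 79*(-1/119) = -79/119 ≈ -0.66387)
U*(17*2 + j) + 72 = -79*(17*2 - 41)/119 + 72 = -79*(34 - 41)/119 + 72 = -79/119*(-7) + 72 = 79/17 + 72 = 1303/17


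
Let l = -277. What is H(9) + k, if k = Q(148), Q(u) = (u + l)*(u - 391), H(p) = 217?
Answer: 31564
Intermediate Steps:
Q(u) = (-391 + u)*(-277 + u) (Q(u) = (u - 277)*(u - 391) = (-277 + u)*(-391 + u) = (-391 + u)*(-277 + u))
k = 31347 (k = 108307 + 148² - 668*148 = 108307 + 21904 - 98864 = 31347)
H(9) + k = 217 + 31347 = 31564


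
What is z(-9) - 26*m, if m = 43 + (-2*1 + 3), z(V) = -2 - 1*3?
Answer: -1149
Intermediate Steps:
z(V) = -5 (z(V) = -2 - 3 = -5)
m = 44 (m = 43 + (-2 + 3) = 43 + 1 = 44)
z(-9) - 26*m = -5 - 26*44 = -5 - 1144 = -1149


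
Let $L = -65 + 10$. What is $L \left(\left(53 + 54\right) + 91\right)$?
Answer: $-10890$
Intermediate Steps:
$L = -55$
$L \left(\left(53 + 54\right) + 91\right) = - 55 \left(\left(53 + 54\right) + 91\right) = - 55 \left(107 + 91\right) = \left(-55\right) 198 = -10890$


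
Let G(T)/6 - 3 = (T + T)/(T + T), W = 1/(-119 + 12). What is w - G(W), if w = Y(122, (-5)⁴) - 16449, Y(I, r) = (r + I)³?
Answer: 416816250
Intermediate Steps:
W = -1/107 (W = 1/(-107) = -1/107 ≈ -0.0093458)
G(T) = 24 (G(T) = 18 + 6*((T + T)/(T + T)) = 18 + 6*((2*T)/((2*T))) = 18 + 6*((2*T)*(1/(2*T))) = 18 + 6*1 = 18 + 6 = 24)
Y(I, r) = (I + r)³
w = 416816274 (w = (122 + (-5)⁴)³ - 16449 = (122 + 625)³ - 16449 = 747³ - 16449 = 416832723 - 16449 = 416816274)
w - G(W) = 416816274 - 1*24 = 416816274 - 24 = 416816250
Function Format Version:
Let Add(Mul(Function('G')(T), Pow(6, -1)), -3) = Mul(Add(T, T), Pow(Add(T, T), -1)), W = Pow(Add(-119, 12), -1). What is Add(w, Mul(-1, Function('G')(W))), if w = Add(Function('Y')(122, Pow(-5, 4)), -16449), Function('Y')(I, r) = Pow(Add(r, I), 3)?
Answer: 416816250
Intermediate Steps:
W = Rational(-1, 107) (W = Pow(-107, -1) = Rational(-1, 107) ≈ -0.0093458)
Function('G')(T) = 24 (Function('G')(T) = Add(18, Mul(6, Mul(Add(T, T), Pow(Add(T, T), -1)))) = Add(18, Mul(6, Mul(Mul(2, T), Pow(Mul(2, T), -1)))) = Add(18, Mul(6, Mul(Mul(2, T), Mul(Rational(1, 2), Pow(T, -1))))) = Add(18, Mul(6, 1)) = Add(18, 6) = 24)
Function('Y')(I, r) = Pow(Add(I, r), 3)
w = 416816274 (w = Add(Pow(Add(122, Pow(-5, 4)), 3), -16449) = Add(Pow(Add(122, 625), 3), -16449) = Add(Pow(747, 3), -16449) = Add(416832723, -16449) = 416816274)
Add(w, Mul(-1, Function('G')(W))) = Add(416816274, Mul(-1, 24)) = Add(416816274, -24) = 416816250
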